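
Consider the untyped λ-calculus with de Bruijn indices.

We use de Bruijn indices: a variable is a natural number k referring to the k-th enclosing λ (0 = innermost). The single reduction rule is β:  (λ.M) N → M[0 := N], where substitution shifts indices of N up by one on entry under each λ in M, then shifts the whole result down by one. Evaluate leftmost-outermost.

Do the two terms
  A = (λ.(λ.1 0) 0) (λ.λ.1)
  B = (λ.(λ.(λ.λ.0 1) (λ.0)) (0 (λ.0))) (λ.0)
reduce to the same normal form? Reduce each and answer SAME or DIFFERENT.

Answer: DIFFERENT — A ⇓ λ.λ.λ.1, B ⇓ λ.0 (λ.0)

Working:
Term A:
  start: (λ.(λ.1 0) 0) (λ.λ.1)
  step 1: (λ.(λ.λ.1) 0) (λ.λ.1)
  step 2: (λ.λ.1) (λ.λ.1)
  step 3: λ.λ.λ.1

Term B:
  start: (λ.(λ.(λ.λ.0 1) (λ.0)) (0 (λ.0))) (λ.0)
  step 1: (λ.(λ.λ.0 1) (λ.0)) ((λ.0) (λ.0))
  step 2: (λ.λ.0 1) (λ.0)
  step 3: λ.0 (λ.0)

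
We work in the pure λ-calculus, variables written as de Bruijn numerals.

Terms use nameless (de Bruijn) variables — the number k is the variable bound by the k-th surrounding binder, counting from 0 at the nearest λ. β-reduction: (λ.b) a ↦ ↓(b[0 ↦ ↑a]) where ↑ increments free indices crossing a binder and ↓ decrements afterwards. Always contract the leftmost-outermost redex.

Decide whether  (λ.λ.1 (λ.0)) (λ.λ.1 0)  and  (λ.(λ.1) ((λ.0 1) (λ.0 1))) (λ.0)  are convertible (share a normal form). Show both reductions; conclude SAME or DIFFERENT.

Term A:
  start: (λ.λ.1 (λ.0)) (λ.λ.1 0)
  step 1: λ.(λ.λ.1 0) (λ.0)
  step 2: λ.λ.(λ.0) 0
  step 3: λ.λ.0

Term B:
  start: (λ.(λ.1) ((λ.0 1) (λ.0 1))) (λ.0)
  step 1: (λ.λ.0) ((λ.0 (λ.0)) (λ.0 (λ.0)))
  step 2: λ.0

Answer: DIFFERENT — A ⇓ λ.λ.0, B ⇓ λ.0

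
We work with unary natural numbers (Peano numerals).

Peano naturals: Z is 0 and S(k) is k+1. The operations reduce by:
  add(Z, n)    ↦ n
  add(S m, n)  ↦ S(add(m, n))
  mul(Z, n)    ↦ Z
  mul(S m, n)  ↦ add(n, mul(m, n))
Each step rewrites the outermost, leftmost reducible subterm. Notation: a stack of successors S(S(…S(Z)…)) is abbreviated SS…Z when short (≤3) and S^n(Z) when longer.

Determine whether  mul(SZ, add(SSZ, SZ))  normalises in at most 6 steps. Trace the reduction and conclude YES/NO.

  start: mul(SZ, add(SSZ, SZ))
  [1] add(add(SSZ, SZ), mul(Z, add(SSZ, SZ)))
  [2] add(S(add(SZ, SZ)), mul(Z, add(SSZ, SZ)))
  [3] S(add(add(SZ, SZ), mul(Z, add(SSZ, SZ))))
  [4] S(add(S(add(Z, SZ)), mul(Z, add(SSZ, SZ))))
  [5] S(S(add(add(Z, SZ), mul(Z, add(SSZ, SZ)))))
  [6] S(S(add(SZ, mul(Z, add(SSZ, SZ)))))

Answer: NO — after 6 steps the term is S(S(add(SZ, mul(Z, add(SSZ, SZ))))), not yet normal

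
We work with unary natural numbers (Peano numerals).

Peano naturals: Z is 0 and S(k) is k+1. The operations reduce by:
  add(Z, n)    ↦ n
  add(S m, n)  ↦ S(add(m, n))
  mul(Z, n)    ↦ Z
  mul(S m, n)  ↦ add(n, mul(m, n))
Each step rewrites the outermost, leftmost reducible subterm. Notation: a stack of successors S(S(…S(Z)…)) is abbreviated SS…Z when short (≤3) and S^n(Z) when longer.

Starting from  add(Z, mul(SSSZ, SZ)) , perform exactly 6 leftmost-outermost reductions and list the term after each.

  start: add(Z, mul(SSSZ, SZ))
  →1  mul(SSSZ, SZ)
  →2  add(SZ, mul(SSZ, SZ))
  →3  S(add(Z, mul(SSZ, SZ)))
  →4  S(mul(SSZ, SZ))
  →5  S(add(SZ, mul(SZ, SZ)))
  →6  S(S(add(Z, mul(SZ, SZ))))

Answer: after 6 steps: S(S(add(Z, mul(SZ, SZ))))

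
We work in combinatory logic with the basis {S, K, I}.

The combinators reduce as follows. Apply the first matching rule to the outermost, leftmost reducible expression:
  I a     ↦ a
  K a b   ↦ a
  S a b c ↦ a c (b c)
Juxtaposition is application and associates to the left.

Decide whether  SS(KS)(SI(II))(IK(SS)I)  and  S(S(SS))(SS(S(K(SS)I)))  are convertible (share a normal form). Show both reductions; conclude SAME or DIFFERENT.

Answer: SAME — A ⇓ S(S(SS))(SS(S(SS))), B ⇓ S(S(SS))(SS(S(SS)))

Reduction:
Term A:
  start: SS(KS)(SI(II))(IK(SS)I)
  step 1: S(SI(II))(KS(SI(II)))(IK(SS)I)
  step 2: SI(II)(IK(SS)I)(KS(SI(II))(IK(SS)I))
  step 3: I(IK(SS)I)(II(IK(SS)I))(KS(SI(II))(IK(SS)I))
  step 4: IK(SS)I(II(IK(SS)I))(KS(SI(II))(IK(SS)I))
  step 5: K(SS)I(II(IK(SS)I))(KS(SI(II))(IK(SS)I))
  step 6: SS(II(IK(SS)I))(KS(SI(II))(IK(SS)I))
  step 7: S(KS(SI(II))(IK(SS)I))(II(IK(SS)I)(KS(SI(II))(IK(SS)I)))
  step 8: S(S(IK(SS)I))(II(IK(SS)I)(KS(SI(II))(IK(SS)I)))
  step 9: S(S(K(SS)I))(II(IK(SS)I)(KS(SI(II))(IK(SS)I)))
  step 10: S(S(SS))(II(IK(SS)I)(KS(SI(II))(IK(SS)I)))
  step 11: S(S(SS))(I(IK(SS)I)(KS(SI(II))(IK(SS)I)))
  step 12: S(S(SS))(IK(SS)I(KS(SI(II))(IK(SS)I)))
  step 13: S(S(SS))(K(SS)I(KS(SI(II))(IK(SS)I)))
  step 14: S(S(SS))(SS(KS(SI(II))(IK(SS)I)))
  step 15: S(S(SS))(SS(S(IK(SS)I)))
  step 16: S(S(SS))(SS(S(K(SS)I)))
  step 17: S(S(SS))(SS(S(SS)))

Term B:
  start: S(S(SS))(SS(S(K(SS)I)))
  step 1: S(S(SS))(SS(S(SS)))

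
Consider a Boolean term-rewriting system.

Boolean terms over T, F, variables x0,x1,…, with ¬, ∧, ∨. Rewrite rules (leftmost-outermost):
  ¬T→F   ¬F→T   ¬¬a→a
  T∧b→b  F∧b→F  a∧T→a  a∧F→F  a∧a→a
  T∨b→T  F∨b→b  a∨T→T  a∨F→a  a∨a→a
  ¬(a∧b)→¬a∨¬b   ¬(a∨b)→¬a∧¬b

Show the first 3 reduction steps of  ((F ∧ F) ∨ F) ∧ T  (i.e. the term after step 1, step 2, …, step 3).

Answer: after 3 steps: F

Reduction:
  start: ((F ∧ F) ∨ F) ∧ T
  →1  (F ∧ F) ∨ F
  →2  F ∧ F
  →3  F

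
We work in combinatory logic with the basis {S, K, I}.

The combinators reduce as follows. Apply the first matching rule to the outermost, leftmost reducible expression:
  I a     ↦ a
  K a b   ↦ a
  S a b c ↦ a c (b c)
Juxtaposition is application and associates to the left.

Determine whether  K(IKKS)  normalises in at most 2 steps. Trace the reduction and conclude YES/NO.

Answer: YES — reaches normal form KK in 2 ≤ 2 steps

Derivation:
  start: K(IKKS)
  step 1: K(KKS)
  step 2: KK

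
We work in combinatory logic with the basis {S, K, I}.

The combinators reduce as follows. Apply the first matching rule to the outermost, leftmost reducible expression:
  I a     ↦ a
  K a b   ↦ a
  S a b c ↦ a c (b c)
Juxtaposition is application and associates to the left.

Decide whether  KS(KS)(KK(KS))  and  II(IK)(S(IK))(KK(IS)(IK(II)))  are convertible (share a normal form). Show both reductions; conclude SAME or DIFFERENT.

Answer: SAME — A ⇓ SK, B ⇓ SK

Reduction:
Term A:
  start: KS(KS)(KK(KS))
  step 1: S(KK(KS))
  step 2: SK

Term B:
  start: II(IK)(S(IK))(KK(IS)(IK(II)))
  step 1: I(IK)(S(IK))(KK(IS)(IK(II)))
  step 2: IK(S(IK))(KK(IS)(IK(II)))
  step 3: K(S(IK))(KK(IS)(IK(II)))
  step 4: S(IK)
  step 5: SK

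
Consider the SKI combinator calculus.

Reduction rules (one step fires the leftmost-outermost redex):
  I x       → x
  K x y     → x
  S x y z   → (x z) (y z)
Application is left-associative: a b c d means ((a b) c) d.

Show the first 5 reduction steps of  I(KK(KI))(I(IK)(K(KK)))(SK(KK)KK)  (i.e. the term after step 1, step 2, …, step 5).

Answer: after 5 steps: K(K(KK))

Reduction:
  start: I(KK(KI))(I(IK)(K(KK)))(SK(KK)KK)
  [1] KK(KI)(I(IK)(K(KK)))(SK(KK)KK)
  [2] K(I(IK)(K(KK)))(SK(KK)KK)
  [3] I(IK)(K(KK))
  [4] IK(K(KK))
  [5] K(K(KK))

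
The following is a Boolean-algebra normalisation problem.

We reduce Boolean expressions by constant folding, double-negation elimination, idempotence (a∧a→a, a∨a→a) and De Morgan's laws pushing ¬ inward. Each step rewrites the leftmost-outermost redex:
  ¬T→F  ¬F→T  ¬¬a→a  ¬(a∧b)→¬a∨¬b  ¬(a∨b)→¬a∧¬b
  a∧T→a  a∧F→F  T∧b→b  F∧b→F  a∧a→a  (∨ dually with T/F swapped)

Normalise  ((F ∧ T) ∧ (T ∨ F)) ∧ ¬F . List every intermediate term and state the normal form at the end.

Answer: normal form = F  (in 3 steps)

Working:
  start: ((F ∧ T) ∧ (T ∨ F)) ∧ ¬F
  step 1: (F ∧ (T ∨ F)) ∧ ¬F
  step 2: F ∧ ¬F
  step 3: F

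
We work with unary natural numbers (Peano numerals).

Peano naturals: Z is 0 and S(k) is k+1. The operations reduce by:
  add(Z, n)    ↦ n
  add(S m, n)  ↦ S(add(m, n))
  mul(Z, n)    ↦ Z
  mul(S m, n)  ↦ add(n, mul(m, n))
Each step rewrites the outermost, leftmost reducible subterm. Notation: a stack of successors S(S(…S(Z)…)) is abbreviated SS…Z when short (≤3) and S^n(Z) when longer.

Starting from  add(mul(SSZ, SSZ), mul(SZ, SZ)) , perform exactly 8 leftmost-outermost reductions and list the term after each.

Answer: after 8 steps: S(S(add(S(add(SZ, mul(Z, SSZ))), mul(SZ, SZ))))

Derivation:
  start: add(mul(SSZ, SSZ), mul(SZ, SZ))
  step 1: add(add(SSZ, mul(SZ, SSZ)), mul(SZ, SZ))
  step 2: add(S(add(SZ, mul(SZ, SSZ))), mul(SZ, SZ))
  step 3: S(add(add(SZ, mul(SZ, SSZ)), mul(SZ, SZ)))
  step 4: S(add(S(add(Z, mul(SZ, SSZ))), mul(SZ, SZ)))
  step 5: S(S(add(add(Z, mul(SZ, SSZ)), mul(SZ, SZ))))
  step 6: S(S(add(mul(SZ, SSZ), mul(SZ, SZ))))
  step 7: S(S(add(add(SSZ, mul(Z, SSZ)), mul(SZ, SZ))))
  step 8: S(S(add(S(add(SZ, mul(Z, SSZ))), mul(SZ, SZ))))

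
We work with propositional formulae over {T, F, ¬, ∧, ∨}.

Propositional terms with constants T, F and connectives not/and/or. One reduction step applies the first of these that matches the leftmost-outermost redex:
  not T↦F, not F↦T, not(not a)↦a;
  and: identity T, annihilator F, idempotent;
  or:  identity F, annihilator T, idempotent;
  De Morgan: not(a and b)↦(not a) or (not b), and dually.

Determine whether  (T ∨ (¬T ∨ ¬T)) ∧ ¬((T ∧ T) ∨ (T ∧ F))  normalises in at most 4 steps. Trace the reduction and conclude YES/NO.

Answer: NO — after 4 steps the term is (¬T ∨ ¬T) ∧ ¬(T ∧ F), not yet normal

Derivation:
  start: (T ∨ (¬T ∨ ¬T)) ∧ ¬((T ∧ T) ∨ (T ∧ F))
  step 1: T ∧ ¬((T ∧ T) ∨ (T ∧ F))
  step 2: ¬((T ∧ T) ∨ (T ∧ F))
  step 3: ¬(T ∧ T) ∧ ¬(T ∧ F)
  step 4: (¬T ∨ ¬T) ∧ ¬(T ∧ F)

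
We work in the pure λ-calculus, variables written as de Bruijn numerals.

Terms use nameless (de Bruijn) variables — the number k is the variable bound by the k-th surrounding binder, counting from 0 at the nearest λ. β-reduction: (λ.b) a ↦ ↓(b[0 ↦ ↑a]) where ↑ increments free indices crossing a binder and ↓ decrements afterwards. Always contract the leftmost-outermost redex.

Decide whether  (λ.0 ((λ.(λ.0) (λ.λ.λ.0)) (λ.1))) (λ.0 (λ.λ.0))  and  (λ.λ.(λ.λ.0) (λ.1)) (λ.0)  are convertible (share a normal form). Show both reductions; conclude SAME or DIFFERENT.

Answer: SAME — A ⇓ λ.λ.0, B ⇓ λ.λ.0

Reduction:
Term A:
  start: (λ.0 ((λ.(λ.0) (λ.λ.λ.0)) (λ.1))) (λ.0 (λ.λ.0))
  step 1: (λ.0 (λ.λ.0)) ((λ.(λ.0) (λ.λ.λ.0)) (λ.λ.0 (λ.λ.0)))
  step 2: (λ.(λ.0) (λ.λ.λ.0)) (λ.λ.0 (λ.λ.0)) (λ.λ.0)
  step 3: (λ.0) (λ.λ.λ.0) (λ.λ.0)
  step 4: (λ.λ.λ.0) (λ.λ.0)
  step 5: λ.λ.0

Term B:
  start: (λ.λ.(λ.λ.0) (λ.1)) (λ.0)
  step 1: λ.(λ.λ.0) (λ.1)
  step 2: λ.λ.0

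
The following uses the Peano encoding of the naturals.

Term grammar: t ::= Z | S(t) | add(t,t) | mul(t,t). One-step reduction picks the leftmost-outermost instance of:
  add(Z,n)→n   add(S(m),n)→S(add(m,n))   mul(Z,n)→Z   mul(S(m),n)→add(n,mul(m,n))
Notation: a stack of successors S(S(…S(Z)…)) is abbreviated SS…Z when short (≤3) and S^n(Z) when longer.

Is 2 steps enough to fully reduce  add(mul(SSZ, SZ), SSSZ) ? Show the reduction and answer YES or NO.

Answer: NO — after 2 steps the term is add(S(add(Z, mul(SZ, SZ))), SSSZ), not yet normal

Derivation:
  start: add(mul(SSZ, SZ), SSSZ)
  [1] add(add(SZ, mul(SZ, SZ)), SSSZ)
  [2] add(S(add(Z, mul(SZ, SZ))), SSSZ)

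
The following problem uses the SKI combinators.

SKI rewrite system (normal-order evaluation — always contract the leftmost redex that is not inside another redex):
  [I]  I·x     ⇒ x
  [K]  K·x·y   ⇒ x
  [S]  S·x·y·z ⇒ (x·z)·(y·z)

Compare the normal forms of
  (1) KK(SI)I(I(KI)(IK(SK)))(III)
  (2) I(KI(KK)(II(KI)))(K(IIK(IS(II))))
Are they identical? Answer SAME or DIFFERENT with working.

Answer: SAME — A ⇓ I, B ⇓ I

Derivation:
Term A:
  start: KK(SI)I(I(KI)(IK(SK)))(III)
  step 1: KI(I(KI)(IK(SK)))(III)
  step 2: I(III)
  step 3: III
  step 4: II
  step 5: I

Term B:
  start: I(KI(KK)(II(KI)))(K(IIK(IS(II))))
  step 1: KI(KK)(II(KI))(K(IIK(IS(II))))
  step 2: I(II(KI))(K(IIK(IS(II))))
  step 3: II(KI)(K(IIK(IS(II))))
  step 4: I(KI)(K(IIK(IS(II))))
  step 5: KI(K(IIK(IS(II))))
  step 6: I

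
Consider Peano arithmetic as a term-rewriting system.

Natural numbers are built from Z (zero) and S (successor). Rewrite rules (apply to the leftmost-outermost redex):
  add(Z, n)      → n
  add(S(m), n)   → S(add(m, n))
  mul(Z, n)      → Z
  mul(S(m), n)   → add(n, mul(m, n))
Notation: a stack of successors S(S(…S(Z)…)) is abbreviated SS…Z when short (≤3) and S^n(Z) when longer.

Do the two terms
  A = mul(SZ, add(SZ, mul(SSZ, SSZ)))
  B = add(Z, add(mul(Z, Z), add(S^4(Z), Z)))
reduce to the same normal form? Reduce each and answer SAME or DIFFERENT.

Term A:
  start: mul(SZ, add(SZ, mul(SSZ, SSZ)))
  step 1: add(add(SZ, mul(SSZ, SSZ)), mul(Z, add(SZ, mul(SSZ, SSZ))))
  step 2: add(S(add(Z, mul(SSZ, SSZ))), mul(Z, add(SZ, mul(SSZ, SSZ))))
  step 3: S(add(add(Z, mul(SSZ, SSZ)), mul(Z, add(SZ, mul(SSZ, SSZ)))))
  step 4: S(add(mul(SSZ, SSZ), mul(Z, add(SZ, mul(SSZ, SSZ)))))
  step 5: S(add(add(SSZ, mul(SZ, SSZ)), mul(Z, add(SZ, mul(SSZ, SSZ)))))
  step 6: S(add(S(add(SZ, mul(SZ, SSZ))), mul(Z, add(SZ, mul(SSZ, SSZ)))))
  step 7: S(S(add(add(SZ, mul(SZ, SSZ)), mul(Z, add(SZ, mul(SSZ, SSZ))))))
  step 8: S(S(add(S(add(Z, mul(SZ, SSZ))), mul(Z, add(SZ, mul(SSZ, SSZ))))))
  step 9: S(S(S(add(add(Z, mul(SZ, SSZ)), mul(Z, add(SZ, mul(SSZ, SSZ)))))))
  step 10: S(S(S(add(mul(SZ, SSZ), mul(Z, add(SZ, mul(SSZ, SSZ)))))))
  step 11: S(S(S(add(add(SSZ, mul(Z, SSZ)), mul(Z, add(SZ, mul(SSZ, SSZ)))))))
  step 12: S(S(S(add(S(add(SZ, mul(Z, SSZ))), mul(Z, add(SZ, mul(SSZ, SSZ)))))))
  step 13: S(S(S(S(add(add(SZ, mul(Z, SSZ)), mul(Z, add(SZ, mul(SSZ, SSZ))))))))
  step 14: S(S(S(S(add(S(add(Z, mul(Z, SSZ))), mul(Z, add(SZ, mul(SSZ, SSZ))))))))
  step 15: S(S(S(S(S(add(add(Z, mul(Z, SSZ)), mul(Z, add(SZ, mul(SSZ, SSZ)))))))))
  step 16: S(S(S(S(S(add(mul(Z, SSZ), mul(Z, add(SZ, mul(SSZ, SSZ)))))))))
  step 17: S(S(S(S(S(add(Z, mul(Z, add(SZ, mul(SSZ, SSZ)))))))))
  step 18: S(S(S(S(S(mul(Z, add(SZ, mul(SSZ, SSZ))))))))
  step 19: S^5(Z)

Term B:
  start: add(Z, add(mul(Z, Z), add(S^4(Z), Z)))
  step 1: add(mul(Z, Z), add(S^4(Z), Z))
  step 2: add(Z, add(S^4(Z), Z))
  step 3: add(S^4(Z), Z)
  step 4: S(add(SSSZ, Z))
  step 5: S(S(add(SSZ, Z)))
  step 6: S(S(S(add(SZ, Z))))
  step 7: S(S(S(S(add(Z, Z)))))
  step 8: S^4(Z)

Answer: DIFFERENT — A ⇓ S^5(Z), B ⇓ S^4(Z)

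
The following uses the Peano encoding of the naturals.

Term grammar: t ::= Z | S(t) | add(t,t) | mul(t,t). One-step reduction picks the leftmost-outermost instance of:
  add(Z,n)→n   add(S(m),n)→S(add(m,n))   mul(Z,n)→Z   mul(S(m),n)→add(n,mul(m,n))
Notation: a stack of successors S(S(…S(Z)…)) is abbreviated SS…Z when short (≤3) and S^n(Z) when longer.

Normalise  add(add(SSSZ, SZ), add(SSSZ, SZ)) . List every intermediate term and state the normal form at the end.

  start: add(add(SSSZ, SZ), add(SSSZ, SZ))
  step 1: add(S(add(SSZ, SZ)), add(SSSZ, SZ))
  step 2: S(add(add(SSZ, SZ), add(SSSZ, SZ)))
  step 3: S(add(S(add(SZ, SZ)), add(SSSZ, SZ)))
  step 4: S(S(add(add(SZ, SZ), add(SSSZ, SZ))))
  step 5: S(S(add(S(add(Z, SZ)), add(SSSZ, SZ))))
  step 6: S(S(S(add(add(Z, SZ), add(SSSZ, SZ)))))
  step 7: S(S(S(add(SZ, add(SSSZ, SZ)))))
  step 8: S(S(S(S(add(Z, add(SSSZ, SZ))))))
  step 9: S(S(S(S(add(SSSZ, SZ)))))
  step 10: S(S(S(S(S(add(SSZ, SZ))))))
  step 11: S(S(S(S(S(S(add(SZ, SZ)))))))
  step 12: S(S(S(S(S(S(S(add(Z, SZ))))))))
  step 13: S^8(Z)

Answer: normal form = S^8(Z)  (in 13 steps)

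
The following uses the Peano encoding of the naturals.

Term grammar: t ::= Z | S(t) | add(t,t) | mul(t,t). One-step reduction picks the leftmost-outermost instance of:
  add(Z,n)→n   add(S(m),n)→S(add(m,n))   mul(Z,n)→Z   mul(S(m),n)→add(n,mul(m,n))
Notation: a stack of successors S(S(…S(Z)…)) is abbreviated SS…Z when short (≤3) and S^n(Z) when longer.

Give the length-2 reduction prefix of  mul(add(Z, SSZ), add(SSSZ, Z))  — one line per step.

Answer: after 2 steps: add(add(SSSZ, Z), mul(SZ, add(SSSZ, Z)))

Derivation:
  start: mul(add(Z, SSZ), add(SSSZ, Z))
  [1] mul(SSZ, add(SSSZ, Z))
  [2] add(add(SSSZ, Z), mul(SZ, add(SSSZ, Z)))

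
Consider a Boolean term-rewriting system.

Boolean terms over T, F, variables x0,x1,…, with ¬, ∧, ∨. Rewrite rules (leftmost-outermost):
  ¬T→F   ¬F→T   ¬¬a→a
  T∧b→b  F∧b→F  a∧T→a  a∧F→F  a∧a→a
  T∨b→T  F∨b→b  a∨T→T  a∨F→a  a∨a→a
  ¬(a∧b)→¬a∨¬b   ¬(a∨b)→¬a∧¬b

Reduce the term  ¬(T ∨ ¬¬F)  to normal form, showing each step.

Answer: normal form = F  (in 3 steps)

Derivation:
  start: ¬(T ∨ ¬¬F)
  →1  ¬T ∧ ¬¬¬F
  →2  F ∧ ¬¬¬F
  →3  F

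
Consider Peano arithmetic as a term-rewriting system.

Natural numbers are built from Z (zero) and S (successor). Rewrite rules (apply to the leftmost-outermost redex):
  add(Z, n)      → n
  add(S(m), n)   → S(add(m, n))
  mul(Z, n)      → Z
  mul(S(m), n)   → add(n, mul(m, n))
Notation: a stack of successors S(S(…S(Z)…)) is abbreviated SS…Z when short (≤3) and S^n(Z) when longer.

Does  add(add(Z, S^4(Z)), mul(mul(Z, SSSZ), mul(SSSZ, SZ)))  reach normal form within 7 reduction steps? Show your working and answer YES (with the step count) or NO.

  start: add(add(Z, S^4(Z)), mul(mul(Z, SSSZ), mul(SSSZ, SZ)))
  step 1: add(S^4(Z), mul(mul(Z, SSSZ), mul(SSSZ, SZ)))
  step 2: S(add(SSSZ, mul(mul(Z, SSSZ), mul(SSSZ, SZ))))
  step 3: S(S(add(SSZ, mul(mul(Z, SSSZ), mul(SSSZ, SZ)))))
  step 4: S(S(S(add(SZ, mul(mul(Z, SSSZ), mul(SSSZ, SZ))))))
  step 5: S(S(S(S(add(Z, mul(mul(Z, SSSZ), mul(SSSZ, SZ)))))))
  step 6: S(S(S(S(mul(mul(Z, SSSZ), mul(SSSZ, SZ))))))
  step 7: S(S(S(S(mul(Z, mul(SSSZ, SZ))))))

Answer: NO — after 7 steps the term is S(S(S(S(mul(Z, mul(SSSZ, SZ)))))), not yet normal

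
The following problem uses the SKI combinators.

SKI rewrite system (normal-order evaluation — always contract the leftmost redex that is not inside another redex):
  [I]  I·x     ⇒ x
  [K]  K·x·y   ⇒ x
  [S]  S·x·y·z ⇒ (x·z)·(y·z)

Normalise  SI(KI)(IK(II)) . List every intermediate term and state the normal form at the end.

Answer: normal form = I  (in 5 steps)

Derivation:
  start: SI(KI)(IK(II))
  →1  I(IK(II))(KI(IK(II)))
  →2  IK(II)(KI(IK(II)))
  →3  K(II)(KI(IK(II)))
  →4  II
  →5  I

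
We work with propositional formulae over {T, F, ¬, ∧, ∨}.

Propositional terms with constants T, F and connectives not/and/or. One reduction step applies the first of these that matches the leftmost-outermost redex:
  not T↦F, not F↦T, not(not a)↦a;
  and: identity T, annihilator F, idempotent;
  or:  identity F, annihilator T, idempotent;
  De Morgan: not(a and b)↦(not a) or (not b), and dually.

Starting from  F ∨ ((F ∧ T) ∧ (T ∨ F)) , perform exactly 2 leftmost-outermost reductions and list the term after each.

  start: F ∨ ((F ∧ T) ∧ (T ∨ F))
  [1] (F ∧ T) ∧ (T ∨ F)
  [2] F ∧ (T ∨ F)

Answer: after 2 steps: F ∧ (T ∨ F)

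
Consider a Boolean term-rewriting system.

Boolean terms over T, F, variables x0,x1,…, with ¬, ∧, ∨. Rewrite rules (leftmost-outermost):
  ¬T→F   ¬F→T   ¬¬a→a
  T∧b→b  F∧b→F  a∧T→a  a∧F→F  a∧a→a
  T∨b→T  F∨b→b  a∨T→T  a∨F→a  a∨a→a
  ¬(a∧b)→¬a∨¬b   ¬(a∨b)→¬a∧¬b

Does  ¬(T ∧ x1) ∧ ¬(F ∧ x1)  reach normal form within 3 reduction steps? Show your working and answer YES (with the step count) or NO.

Answer: NO — after 3 steps the term is ¬x1 ∧ ¬(F ∧ x1), not yet normal

Reduction:
  start: ¬(T ∧ x1) ∧ ¬(F ∧ x1)
  [1] (¬T ∨ ¬x1) ∧ ¬(F ∧ x1)
  [2] (F ∨ ¬x1) ∧ ¬(F ∧ x1)
  [3] ¬x1 ∧ ¬(F ∧ x1)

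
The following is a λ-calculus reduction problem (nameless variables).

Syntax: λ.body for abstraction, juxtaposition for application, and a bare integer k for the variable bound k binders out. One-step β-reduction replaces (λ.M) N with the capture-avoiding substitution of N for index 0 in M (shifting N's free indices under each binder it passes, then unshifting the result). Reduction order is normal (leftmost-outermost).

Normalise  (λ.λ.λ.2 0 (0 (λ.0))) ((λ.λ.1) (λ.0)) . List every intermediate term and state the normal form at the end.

  start: (λ.λ.λ.2 0 (0 (λ.0))) ((λ.λ.1) (λ.0))
  step 1: λ.λ.(λ.λ.1) (λ.0) 0 (0 (λ.0))
  step 2: λ.λ.(λ.λ.0) 0 (0 (λ.0))
  step 3: λ.λ.(λ.0) (0 (λ.0))
  step 4: λ.λ.0 (λ.0)

Answer: normal form = λ.λ.0 (λ.0)  (in 4 steps)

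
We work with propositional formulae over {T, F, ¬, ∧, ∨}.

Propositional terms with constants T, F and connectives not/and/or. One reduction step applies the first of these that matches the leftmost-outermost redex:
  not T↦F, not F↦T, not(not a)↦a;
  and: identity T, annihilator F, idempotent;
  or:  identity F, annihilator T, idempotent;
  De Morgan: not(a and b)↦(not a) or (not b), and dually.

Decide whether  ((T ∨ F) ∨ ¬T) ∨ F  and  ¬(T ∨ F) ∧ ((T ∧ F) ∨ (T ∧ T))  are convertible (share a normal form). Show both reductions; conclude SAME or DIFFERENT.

Term A:
  start: ((T ∨ F) ∨ ¬T) ∨ F
  [1] (T ∨ F) ∨ ¬T
  [2] T ∨ ¬T
  [3] T

Term B:
  start: ¬(T ∨ F) ∧ ((T ∧ F) ∨ (T ∧ T))
  [1] (¬T ∧ ¬F) ∧ ((T ∧ F) ∨ (T ∧ T))
  [2] (F ∧ ¬F) ∧ ((T ∧ F) ∨ (T ∧ T))
  [3] F ∧ ((T ∧ F) ∨ (T ∧ T))
  [4] F

Answer: DIFFERENT — A ⇓ T, B ⇓ F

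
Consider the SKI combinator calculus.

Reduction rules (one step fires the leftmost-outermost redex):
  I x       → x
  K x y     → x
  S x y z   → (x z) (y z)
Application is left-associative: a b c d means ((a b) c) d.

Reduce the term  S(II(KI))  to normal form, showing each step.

Answer: normal form = S(KI)  (in 2 steps)

Working:
  start: S(II(KI))
  [1] S(I(KI))
  [2] S(KI)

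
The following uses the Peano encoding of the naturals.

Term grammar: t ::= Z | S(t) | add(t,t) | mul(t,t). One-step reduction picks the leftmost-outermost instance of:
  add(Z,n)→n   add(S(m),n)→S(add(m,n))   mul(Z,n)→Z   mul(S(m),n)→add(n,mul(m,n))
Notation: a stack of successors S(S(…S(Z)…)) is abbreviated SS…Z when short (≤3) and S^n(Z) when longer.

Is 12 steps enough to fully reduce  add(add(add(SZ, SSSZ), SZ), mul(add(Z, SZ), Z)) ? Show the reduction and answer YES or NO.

Answer: NO — after 12 steps the term is S(S(S(S(S(add(Z, mul(add(Z, SZ), Z))))))), not yet normal

Reduction:
  start: add(add(add(SZ, SSSZ), SZ), mul(add(Z, SZ), Z))
  step 1: add(add(S(add(Z, SSSZ)), SZ), mul(add(Z, SZ), Z))
  step 2: add(S(add(add(Z, SSSZ), SZ)), mul(add(Z, SZ), Z))
  step 3: S(add(add(add(Z, SSSZ), SZ), mul(add(Z, SZ), Z)))
  step 4: S(add(add(SSSZ, SZ), mul(add(Z, SZ), Z)))
  step 5: S(add(S(add(SSZ, SZ)), mul(add(Z, SZ), Z)))
  step 6: S(S(add(add(SSZ, SZ), mul(add(Z, SZ), Z))))
  step 7: S(S(add(S(add(SZ, SZ)), mul(add(Z, SZ), Z))))
  step 8: S(S(S(add(add(SZ, SZ), mul(add(Z, SZ), Z)))))
  step 9: S(S(S(add(S(add(Z, SZ)), mul(add(Z, SZ), Z)))))
  step 10: S(S(S(S(add(add(Z, SZ), mul(add(Z, SZ), Z))))))
  step 11: S(S(S(S(add(SZ, mul(add(Z, SZ), Z))))))
  step 12: S(S(S(S(S(add(Z, mul(add(Z, SZ), Z)))))))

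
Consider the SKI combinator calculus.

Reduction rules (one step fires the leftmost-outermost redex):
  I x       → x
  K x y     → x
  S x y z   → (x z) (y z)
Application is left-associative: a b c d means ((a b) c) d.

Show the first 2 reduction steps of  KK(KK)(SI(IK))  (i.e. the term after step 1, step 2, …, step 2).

Answer: after 2 steps: K(SIK)

Working:
  start: KK(KK)(SI(IK))
  →1  K(SI(IK))
  →2  K(SIK)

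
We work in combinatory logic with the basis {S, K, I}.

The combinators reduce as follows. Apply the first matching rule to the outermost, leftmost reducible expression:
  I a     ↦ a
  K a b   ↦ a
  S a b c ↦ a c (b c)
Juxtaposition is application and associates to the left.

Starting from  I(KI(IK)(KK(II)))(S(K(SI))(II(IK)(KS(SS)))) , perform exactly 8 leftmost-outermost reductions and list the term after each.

Answer: after 8 steps: K(S(K(SI))(KS))

Reduction:
  start: I(KI(IK)(KK(II)))(S(K(SI))(II(IK)(KS(SS))))
  step 1: KI(IK)(KK(II))(S(K(SI))(II(IK)(KS(SS))))
  step 2: I(KK(II))(S(K(SI))(II(IK)(KS(SS))))
  step 3: KK(II)(S(K(SI))(II(IK)(KS(SS))))
  step 4: K(S(K(SI))(II(IK)(KS(SS))))
  step 5: K(S(K(SI))(I(IK)(KS(SS))))
  step 6: K(S(K(SI))(IK(KS(SS))))
  step 7: K(S(K(SI))(K(KS(SS))))
  step 8: K(S(K(SI))(KS))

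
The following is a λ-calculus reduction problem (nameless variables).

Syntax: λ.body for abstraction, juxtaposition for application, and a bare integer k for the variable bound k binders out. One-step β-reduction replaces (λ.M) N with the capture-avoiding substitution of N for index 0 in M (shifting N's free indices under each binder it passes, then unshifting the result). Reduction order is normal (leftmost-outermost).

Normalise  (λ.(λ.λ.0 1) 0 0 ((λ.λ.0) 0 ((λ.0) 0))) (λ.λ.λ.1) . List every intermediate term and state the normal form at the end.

Answer: normal form = λ.λ.λ.λ.1  (in 8 steps)

Reduction:
  start: (λ.(λ.λ.0 1) 0 0 ((λ.λ.0) 0 ((λ.0) 0))) (λ.λ.λ.1)
  [1] (λ.λ.0 1) (λ.λ.λ.1) (λ.λ.λ.1) ((λ.λ.0) (λ.λ.λ.1) ((λ.0) (λ.λ.λ.1)))
  [2] (λ.0 (λ.λ.λ.1)) (λ.λ.λ.1) ((λ.λ.0) (λ.λ.λ.1) ((λ.0) (λ.λ.λ.1)))
  [3] (λ.λ.λ.1) (λ.λ.λ.1) ((λ.λ.0) (λ.λ.λ.1) ((λ.0) (λ.λ.λ.1)))
  [4] (λ.λ.1) ((λ.λ.0) (λ.λ.λ.1) ((λ.0) (λ.λ.λ.1)))
  [5] λ.(λ.λ.0) (λ.λ.λ.1) ((λ.0) (λ.λ.λ.1))
  [6] λ.(λ.0) ((λ.0) (λ.λ.λ.1))
  [7] λ.(λ.0) (λ.λ.λ.1)
  [8] λ.λ.λ.λ.1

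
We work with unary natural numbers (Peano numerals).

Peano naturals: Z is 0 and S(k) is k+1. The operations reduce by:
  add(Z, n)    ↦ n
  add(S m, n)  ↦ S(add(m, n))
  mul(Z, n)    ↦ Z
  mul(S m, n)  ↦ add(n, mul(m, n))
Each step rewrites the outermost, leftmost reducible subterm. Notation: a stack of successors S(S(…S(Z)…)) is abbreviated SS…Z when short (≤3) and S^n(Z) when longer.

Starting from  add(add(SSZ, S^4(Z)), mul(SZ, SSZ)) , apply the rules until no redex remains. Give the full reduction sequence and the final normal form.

  start: add(add(SSZ, S^4(Z)), mul(SZ, SSZ))
  →1  add(S(add(SZ, S^4(Z))), mul(SZ, SSZ))
  →2  S(add(add(SZ, S^4(Z)), mul(SZ, SSZ)))
  →3  S(add(S(add(Z, S^4(Z))), mul(SZ, SSZ)))
  →4  S(S(add(add(Z, S^4(Z)), mul(SZ, SSZ))))
  →5  S(S(add(S^4(Z), mul(SZ, SSZ))))
  →6  S(S(S(add(SSSZ, mul(SZ, SSZ)))))
  →7  S(S(S(S(add(SSZ, mul(SZ, SSZ))))))
  →8  S(S(S(S(S(add(SZ, mul(SZ, SSZ)))))))
  →9  S(S(S(S(S(S(add(Z, mul(SZ, SSZ))))))))
  →10  S(S(S(S(S(S(mul(SZ, SSZ)))))))
  →11  S(S(S(S(S(S(add(SSZ, mul(Z, SSZ))))))))
  →12  S(S(S(S(S(S(S(add(SZ, mul(Z, SSZ)))))))))
  →13  S(S(S(S(S(S(S(S(add(Z, mul(Z, SSZ))))))))))
  →14  S(S(S(S(S(S(S(S(mul(Z, SSZ)))))))))
  →15  S^8(Z)

Answer: normal form = S^8(Z)  (in 15 steps)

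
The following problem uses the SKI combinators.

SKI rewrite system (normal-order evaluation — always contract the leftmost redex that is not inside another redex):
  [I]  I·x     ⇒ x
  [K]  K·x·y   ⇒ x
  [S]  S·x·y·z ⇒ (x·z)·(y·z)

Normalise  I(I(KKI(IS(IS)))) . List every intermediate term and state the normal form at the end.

Answer: normal form = K(SS)  (in 5 steps)

Working:
  start: I(I(KKI(IS(IS))))
  [1] I(KKI(IS(IS)))
  [2] KKI(IS(IS))
  [3] K(IS(IS))
  [4] K(S(IS))
  [5] K(SS)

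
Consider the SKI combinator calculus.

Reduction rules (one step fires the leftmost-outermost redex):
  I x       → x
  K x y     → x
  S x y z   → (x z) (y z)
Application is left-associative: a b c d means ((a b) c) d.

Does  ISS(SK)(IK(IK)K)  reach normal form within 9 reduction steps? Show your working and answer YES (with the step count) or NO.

Answer: YES — reaches normal form SK(SKK) in 8 ≤ 9 steps

Reduction:
  start: ISS(SK)(IK(IK)K)
  step 1: SS(SK)(IK(IK)K)
  step 2: S(IK(IK)K)(SK(IK(IK)K))
  step 3: S(K(IK)K)(SK(IK(IK)K))
  step 4: S(IK)(SK(IK(IK)K))
  step 5: SK(SK(IK(IK)K))
  step 6: SK(SK(K(IK)K))
  step 7: SK(SK(IK))
  step 8: SK(SKK)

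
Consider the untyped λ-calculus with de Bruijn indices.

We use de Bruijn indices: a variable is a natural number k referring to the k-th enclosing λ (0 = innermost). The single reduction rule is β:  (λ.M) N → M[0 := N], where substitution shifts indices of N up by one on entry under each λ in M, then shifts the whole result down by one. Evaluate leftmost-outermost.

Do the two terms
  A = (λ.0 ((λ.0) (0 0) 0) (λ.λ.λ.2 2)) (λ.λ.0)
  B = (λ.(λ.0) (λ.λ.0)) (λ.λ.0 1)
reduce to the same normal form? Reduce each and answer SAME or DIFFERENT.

Term A:
  start: (λ.0 ((λ.0) (0 0) 0) (λ.λ.λ.2 2)) (λ.λ.0)
  step 1: (λ.λ.0) ((λ.0) ((λ.λ.0) (λ.λ.0)) (λ.λ.0)) (λ.λ.λ.2 2)
  step 2: (λ.0) (λ.λ.λ.2 2)
  step 3: λ.λ.λ.2 2

Term B:
  start: (λ.(λ.0) (λ.λ.0)) (λ.λ.0 1)
  step 1: (λ.0) (λ.λ.0)
  step 2: λ.λ.0

Answer: DIFFERENT — A ⇓ λ.λ.λ.2 2, B ⇓ λ.λ.0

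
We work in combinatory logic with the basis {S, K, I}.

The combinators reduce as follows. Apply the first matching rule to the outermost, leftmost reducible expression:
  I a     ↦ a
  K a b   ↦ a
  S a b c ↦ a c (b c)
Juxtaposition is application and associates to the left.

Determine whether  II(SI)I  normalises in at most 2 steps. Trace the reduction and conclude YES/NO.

  start: II(SI)I
  step 1: I(SI)I
  step 2: SII

Answer: YES — reaches normal form SII in 2 ≤ 2 steps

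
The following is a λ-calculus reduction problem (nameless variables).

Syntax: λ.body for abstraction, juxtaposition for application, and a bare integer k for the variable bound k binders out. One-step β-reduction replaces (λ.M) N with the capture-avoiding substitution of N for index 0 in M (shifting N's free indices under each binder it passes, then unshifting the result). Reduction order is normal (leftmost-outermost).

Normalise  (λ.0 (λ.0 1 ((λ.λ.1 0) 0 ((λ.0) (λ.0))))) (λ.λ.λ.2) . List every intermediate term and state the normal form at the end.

  start: (λ.0 (λ.0 1 ((λ.λ.1 0) 0 ((λ.0) (λ.0))))) (λ.λ.λ.2)
  [1] (λ.λ.λ.2) (λ.0 (λ.λ.λ.2) ((λ.λ.1 0) 0 ((λ.0) (λ.0))))
  [2] λ.λ.λ.0 (λ.λ.λ.2) ((λ.λ.1 0) 0 ((λ.0) (λ.0)))
  [3] λ.λ.λ.0 (λ.λ.λ.2) ((λ.1 0) ((λ.0) (λ.0)))
  [4] λ.λ.λ.0 (λ.λ.λ.2) (0 ((λ.0) (λ.0)))
  [5] λ.λ.λ.0 (λ.λ.λ.2) (0 (λ.0))

Answer: normal form = λ.λ.λ.0 (λ.λ.λ.2) (0 (λ.0))  (in 5 steps)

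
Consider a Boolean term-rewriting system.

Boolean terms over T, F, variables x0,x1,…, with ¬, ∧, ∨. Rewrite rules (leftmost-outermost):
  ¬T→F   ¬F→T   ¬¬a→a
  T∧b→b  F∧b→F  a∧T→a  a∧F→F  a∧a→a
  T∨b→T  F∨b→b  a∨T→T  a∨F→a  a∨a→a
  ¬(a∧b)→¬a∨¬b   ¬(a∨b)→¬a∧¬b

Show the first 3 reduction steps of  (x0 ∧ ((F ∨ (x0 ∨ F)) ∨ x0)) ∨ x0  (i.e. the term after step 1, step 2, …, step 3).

  start: (x0 ∧ ((F ∨ (x0 ∨ F)) ∨ x0)) ∨ x0
  →1  (x0 ∧ ((x0 ∨ F) ∨ x0)) ∨ x0
  →2  (x0 ∧ (x0 ∨ x0)) ∨ x0
  →3  (x0 ∧ x0) ∨ x0

Answer: after 3 steps: (x0 ∧ x0) ∨ x0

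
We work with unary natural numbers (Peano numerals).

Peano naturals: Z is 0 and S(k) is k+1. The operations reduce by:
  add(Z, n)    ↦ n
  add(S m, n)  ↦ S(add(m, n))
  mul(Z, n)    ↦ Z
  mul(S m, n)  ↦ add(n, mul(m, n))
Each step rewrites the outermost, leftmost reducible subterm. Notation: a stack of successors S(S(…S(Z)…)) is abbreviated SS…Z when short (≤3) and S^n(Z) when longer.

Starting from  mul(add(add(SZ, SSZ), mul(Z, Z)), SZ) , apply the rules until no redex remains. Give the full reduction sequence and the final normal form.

  start: mul(add(add(SZ, SSZ), mul(Z, Z)), SZ)
  [1] mul(add(S(add(Z, SSZ)), mul(Z, Z)), SZ)
  [2] mul(S(add(add(Z, SSZ), mul(Z, Z))), SZ)
  [3] add(SZ, mul(add(add(Z, SSZ), mul(Z, Z)), SZ))
  [4] S(add(Z, mul(add(add(Z, SSZ), mul(Z, Z)), SZ)))
  [5] S(mul(add(add(Z, SSZ), mul(Z, Z)), SZ))
  [6] S(mul(add(SSZ, mul(Z, Z)), SZ))
  [7] S(mul(S(add(SZ, mul(Z, Z))), SZ))
  [8] S(add(SZ, mul(add(SZ, mul(Z, Z)), SZ)))
  [9] S(S(add(Z, mul(add(SZ, mul(Z, Z)), SZ))))
  [10] S(S(mul(add(SZ, mul(Z, Z)), SZ)))
  [11] S(S(mul(S(add(Z, mul(Z, Z))), SZ)))
  [12] S(S(add(SZ, mul(add(Z, mul(Z, Z)), SZ))))
  [13] S(S(S(add(Z, mul(add(Z, mul(Z, Z)), SZ)))))
  [14] S(S(S(mul(add(Z, mul(Z, Z)), SZ))))
  [15] S(S(S(mul(mul(Z, Z), SZ))))
  [16] S(S(S(mul(Z, SZ))))
  [17] SSSZ

Answer: normal form = SSSZ  (in 17 steps)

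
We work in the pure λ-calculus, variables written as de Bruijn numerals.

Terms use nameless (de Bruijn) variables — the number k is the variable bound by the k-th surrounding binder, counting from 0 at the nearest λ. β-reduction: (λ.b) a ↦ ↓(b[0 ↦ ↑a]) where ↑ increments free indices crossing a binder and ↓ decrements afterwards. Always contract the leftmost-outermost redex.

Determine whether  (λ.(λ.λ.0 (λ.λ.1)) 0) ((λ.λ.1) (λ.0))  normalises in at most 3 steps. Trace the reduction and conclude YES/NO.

Answer: YES — reaches normal form λ.0 (λ.λ.1) in 2 ≤ 3 steps

Derivation:
  start: (λ.(λ.λ.0 (λ.λ.1)) 0) ((λ.λ.1) (λ.0))
  →1  (λ.λ.0 (λ.λ.1)) ((λ.λ.1) (λ.0))
  →2  λ.0 (λ.λ.1)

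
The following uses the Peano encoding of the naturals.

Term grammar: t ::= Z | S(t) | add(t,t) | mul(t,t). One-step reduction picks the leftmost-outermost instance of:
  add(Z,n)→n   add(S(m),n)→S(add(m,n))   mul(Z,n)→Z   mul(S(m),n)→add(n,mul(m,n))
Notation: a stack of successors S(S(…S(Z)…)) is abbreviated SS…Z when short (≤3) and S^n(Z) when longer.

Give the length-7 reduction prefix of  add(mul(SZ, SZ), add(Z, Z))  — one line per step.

Answer: after 7 steps: SZ

Derivation:
  start: add(mul(SZ, SZ), add(Z, Z))
  step 1: add(add(SZ, mul(Z, SZ)), add(Z, Z))
  step 2: add(S(add(Z, mul(Z, SZ))), add(Z, Z))
  step 3: S(add(add(Z, mul(Z, SZ)), add(Z, Z)))
  step 4: S(add(mul(Z, SZ), add(Z, Z)))
  step 5: S(add(Z, add(Z, Z)))
  step 6: S(add(Z, Z))
  step 7: SZ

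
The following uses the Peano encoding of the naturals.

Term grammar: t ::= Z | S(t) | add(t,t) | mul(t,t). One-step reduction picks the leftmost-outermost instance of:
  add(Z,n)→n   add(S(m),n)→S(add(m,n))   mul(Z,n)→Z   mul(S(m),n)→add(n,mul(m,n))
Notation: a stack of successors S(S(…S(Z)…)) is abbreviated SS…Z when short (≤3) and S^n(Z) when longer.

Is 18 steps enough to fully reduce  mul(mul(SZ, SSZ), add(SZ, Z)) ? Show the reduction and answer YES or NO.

Answer: YES — reaches normal form SSZ in 16 ≤ 18 steps

Working:
  start: mul(mul(SZ, SSZ), add(SZ, Z))
  step 1: mul(add(SSZ, mul(Z, SSZ)), add(SZ, Z))
  step 2: mul(S(add(SZ, mul(Z, SSZ))), add(SZ, Z))
  step 3: add(add(SZ, Z), mul(add(SZ, mul(Z, SSZ)), add(SZ, Z)))
  step 4: add(S(add(Z, Z)), mul(add(SZ, mul(Z, SSZ)), add(SZ, Z)))
  step 5: S(add(add(Z, Z), mul(add(SZ, mul(Z, SSZ)), add(SZ, Z))))
  step 6: S(add(Z, mul(add(SZ, mul(Z, SSZ)), add(SZ, Z))))
  step 7: S(mul(add(SZ, mul(Z, SSZ)), add(SZ, Z)))
  step 8: S(mul(S(add(Z, mul(Z, SSZ))), add(SZ, Z)))
  step 9: S(add(add(SZ, Z), mul(add(Z, mul(Z, SSZ)), add(SZ, Z))))
  step 10: S(add(S(add(Z, Z)), mul(add(Z, mul(Z, SSZ)), add(SZ, Z))))
  step 11: S(S(add(add(Z, Z), mul(add(Z, mul(Z, SSZ)), add(SZ, Z)))))
  step 12: S(S(add(Z, mul(add(Z, mul(Z, SSZ)), add(SZ, Z)))))
  step 13: S(S(mul(add(Z, mul(Z, SSZ)), add(SZ, Z))))
  step 14: S(S(mul(mul(Z, SSZ), add(SZ, Z))))
  step 15: S(S(mul(Z, add(SZ, Z))))
  step 16: SSZ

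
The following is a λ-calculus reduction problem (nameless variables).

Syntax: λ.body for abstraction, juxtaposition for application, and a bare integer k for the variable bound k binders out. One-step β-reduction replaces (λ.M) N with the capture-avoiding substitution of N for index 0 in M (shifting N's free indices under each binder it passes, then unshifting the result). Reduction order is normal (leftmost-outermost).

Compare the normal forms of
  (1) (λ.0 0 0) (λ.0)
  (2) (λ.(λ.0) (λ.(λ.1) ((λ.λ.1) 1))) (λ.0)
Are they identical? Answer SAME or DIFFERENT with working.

Answer: SAME — A ⇓ λ.0, B ⇓ λ.0

Working:
Term A:
  start: (λ.0 0 0) (λ.0)
  →1  (λ.0) (λ.0) (λ.0)
  →2  (λ.0) (λ.0)
  →3  λ.0

Term B:
  start: (λ.(λ.0) (λ.(λ.1) ((λ.λ.1) 1))) (λ.0)
  →1  (λ.0) (λ.(λ.1) ((λ.λ.1) (λ.0)))
  →2  λ.(λ.1) ((λ.λ.1) (λ.0))
  →3  λ.0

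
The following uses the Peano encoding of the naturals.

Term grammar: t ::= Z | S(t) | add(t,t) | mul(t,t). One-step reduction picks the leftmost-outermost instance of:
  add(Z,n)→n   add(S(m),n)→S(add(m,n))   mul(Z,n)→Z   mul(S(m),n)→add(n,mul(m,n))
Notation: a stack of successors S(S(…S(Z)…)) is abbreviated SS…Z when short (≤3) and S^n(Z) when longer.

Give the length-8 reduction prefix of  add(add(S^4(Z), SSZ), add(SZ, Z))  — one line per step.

  start: add(add(S^4(Z), SSZ), add(SZ, Z))
  →1  add(S(add(SSSZ, SSZ)), add(SZ, Z))
  →2  S(add(add(SSSZ, SSZ), add(SZ, Z)))
  →3  S(add(S(add(SSZ, SSZ)), add(SZ, Z)))
  →4  S(S(add(add(SSZ, SSZ), add(SZ, Z))))
  →5  S(S(add(S(add(SZ, SSZ)), add(SZ, Z))))
  →6  S(S(S(add(add(SZ, SSZ), add(SZ, Z)))))
  →7  S(S(S(add(S(add(Z, SSZ)), add(SZ, Z)))))
  →8  S(S(S(S(add(add(Z, SSZ), add(SZ, Z))))))

Answer: after 8 steps: S(S(S(S(add(add(Z, SSZ), add(SZ, Z))))))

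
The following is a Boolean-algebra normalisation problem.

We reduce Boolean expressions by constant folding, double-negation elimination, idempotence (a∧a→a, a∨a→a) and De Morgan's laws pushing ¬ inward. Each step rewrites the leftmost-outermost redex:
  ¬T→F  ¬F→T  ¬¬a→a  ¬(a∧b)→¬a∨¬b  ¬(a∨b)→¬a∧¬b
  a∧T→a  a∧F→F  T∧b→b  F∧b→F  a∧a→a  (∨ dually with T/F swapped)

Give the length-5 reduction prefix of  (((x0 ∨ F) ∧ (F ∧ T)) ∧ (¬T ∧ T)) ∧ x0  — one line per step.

  start: (((x0 ∨ F) ∧ (F ∧ T)) ∧ (¬T ∧ T)) ∧ x0
  step 1: ((x0 ∧ (F ∧ T)) ∧ (¬T ∧ T)) ∧ x0
  step 2: ((x0 ∧ F) ∧ (¬T ∧ T)) ∧ x0
  step 3: (F ∧ (¬T ∧ T)) ∧ x0
  step 4: F ∧ x0
  step 5: F

Answer: after 5 steps: F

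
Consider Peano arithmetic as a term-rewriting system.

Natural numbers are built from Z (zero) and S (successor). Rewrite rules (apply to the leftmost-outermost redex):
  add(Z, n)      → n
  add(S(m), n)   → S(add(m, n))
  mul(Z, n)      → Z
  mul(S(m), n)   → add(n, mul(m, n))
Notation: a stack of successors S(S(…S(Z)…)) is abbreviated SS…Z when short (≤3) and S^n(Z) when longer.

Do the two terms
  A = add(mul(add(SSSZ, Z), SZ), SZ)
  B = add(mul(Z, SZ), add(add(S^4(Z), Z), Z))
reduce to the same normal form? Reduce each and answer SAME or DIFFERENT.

Term A:
  start: add(mul(add(SSSZ, Z), SZ), SZ)
  step 1: add(mul(S(add(SSZ, Z)), SZ), SZ)
  step 2: add(add(SZ, mul(add(SSZ, Z), SZ)), SZ)
  step 3: add(S(add(Z, mul(add(SSZ, Z), SZ))), SZ)
  step 4: S(add(add(Z, mul(add(SSZ, Z), SZ)), SZ))
  step 5: S(add(mul(add(SSZ, Z), SZ), SZ))
  step 6: S(add(mul(S(add(SZ, Z)), SZ), SZ))
  step 7: S(add(add(SZ, mul(add(SZ, Z), SZ)), SZ))
  step 8: S(add(S(add(Z, mul(add(SZ, Z), SZ))), SZ))
  step 9: S(S(add(add(Z, mul(add(SZ, Z), SZ)), SZ)))
  step 10: S(S(add(mul(add(SZ, Z), SZ), SZ)))
  step 11: S(S(add(mul(S(add(Z, Z)), SZ), SZ)))
  step 12: S(S(add(add(SZ, mul(add(Z, Z), SZ)), SZ)))
  step 13: S(S(add(S(add(Z, mul(add(Z, Z), SZ))), SZ)))
  step 14: S(S(S(add(add(Z, mul(add(Z, Z), SZ)), SZ))))
  step 15: S(S(S(add(mul(add(Z, Z), SZ), SZ))))
  step 16: S(S(S(add(mul(Z, SZ), SZ))))
  step 17: S(S(S(add(Z, SZ))))
  step 18: S^4(Z)

Term B:
  start: add(mul(Z, SZ), add(add(S^4(Z), Z), Z))
  step 1: add(Z, add(add(S^4(Z), Z), Z))
  step 2: add(add(S^4(Z), Z), Z)
  step 3: add(S(add(SSSZ, Z)), Z)
  step 4: S(add(add(SSSZ, Z), Z))
  step 5: S(add(S(add(SSZ, Z)), Z))
  step 6: S(S(add(add(SSZ, Z), Z)))
  step 7: S(S(add(S(add(SZ, Z)), Z)))
  step 8: S(S(S(add(add(SZ, Z), Z))))
  step 9: S(S(S(add(S(add(Z, Z)), Z))))
  step 10: S(S(S(S(add(add(Z, Z), Z)))))
  step 11: S(S(S(S(add(Z, Z)))))
  step 12: S^4(Z)

Answer: SAME — A ⇓ S^4(Z), B ⇓ S^4(Z)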